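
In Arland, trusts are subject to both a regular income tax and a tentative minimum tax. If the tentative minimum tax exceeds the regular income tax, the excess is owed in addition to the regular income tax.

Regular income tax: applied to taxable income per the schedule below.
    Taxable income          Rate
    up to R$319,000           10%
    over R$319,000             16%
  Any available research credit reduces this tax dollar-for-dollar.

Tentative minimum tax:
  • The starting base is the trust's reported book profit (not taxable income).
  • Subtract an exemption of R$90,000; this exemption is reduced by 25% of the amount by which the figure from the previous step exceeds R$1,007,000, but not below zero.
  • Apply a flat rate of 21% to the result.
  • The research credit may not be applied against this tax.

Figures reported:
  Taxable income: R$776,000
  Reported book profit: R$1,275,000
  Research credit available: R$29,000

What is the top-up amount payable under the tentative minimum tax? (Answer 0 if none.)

Tentative minimum tax:
  Base (reported book profit): R$1,275,000
  Exemption: R$90,000 − 25% × (R$1,275,000 − R$1,007,000) = R$90,000 − R$67,000 = R$23,000
  Base: R$1,275,000 − R$23,000 = R$1,252,000
  R$1,252,000 × 21% = R$262,920

Regular income tax:
  R$319,000 × 10% = R$31,900
  R$457,000 × 16% = R$73,120
  → R$105,020
  Less research credit R$29,000 → R$76,020

Excess of tentative minimum tax over regular income tax: R$262,920 − R$76,020 = R$186,900.

R$186,900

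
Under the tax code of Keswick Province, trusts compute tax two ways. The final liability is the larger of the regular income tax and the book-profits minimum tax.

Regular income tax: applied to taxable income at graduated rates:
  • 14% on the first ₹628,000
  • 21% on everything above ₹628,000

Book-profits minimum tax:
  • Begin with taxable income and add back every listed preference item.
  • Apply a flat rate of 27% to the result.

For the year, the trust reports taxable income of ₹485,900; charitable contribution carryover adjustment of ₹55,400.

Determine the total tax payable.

Regular income tax:
  ₹485,900 × 14% = ₹68,026

Book-profits minimum tax:
  Adjusted income: ₹485,900 + ₹55,400 = ₹541,300
  ₹541,300 × 27% = ₹146,151

₹146,151 > ₹68,026, so the book-profits minimum tax is the binding amount.

₹146,151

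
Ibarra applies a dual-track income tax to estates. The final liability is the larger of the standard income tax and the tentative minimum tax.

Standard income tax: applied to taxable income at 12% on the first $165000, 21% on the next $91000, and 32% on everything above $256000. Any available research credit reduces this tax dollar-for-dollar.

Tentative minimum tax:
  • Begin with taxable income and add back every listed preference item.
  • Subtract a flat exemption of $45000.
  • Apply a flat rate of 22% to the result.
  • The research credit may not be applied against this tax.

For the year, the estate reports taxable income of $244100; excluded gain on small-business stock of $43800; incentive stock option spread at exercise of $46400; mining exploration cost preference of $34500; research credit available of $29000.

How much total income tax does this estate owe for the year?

Standard income tax:
  $165000 × 12% = $19800
  $79100 × 21% = $16611
  → $36411
  Less research credit $29000 → $7411

Tentative minimum tax:
  Adjusted income: $244100 + $43800 + $46400 + $34500 = $368800
  Less exemption $45000 → base $323800
  $323800 × 22% = $71236

$71236 > $7411, so the tentative minimum tax is the binding amount.

$71236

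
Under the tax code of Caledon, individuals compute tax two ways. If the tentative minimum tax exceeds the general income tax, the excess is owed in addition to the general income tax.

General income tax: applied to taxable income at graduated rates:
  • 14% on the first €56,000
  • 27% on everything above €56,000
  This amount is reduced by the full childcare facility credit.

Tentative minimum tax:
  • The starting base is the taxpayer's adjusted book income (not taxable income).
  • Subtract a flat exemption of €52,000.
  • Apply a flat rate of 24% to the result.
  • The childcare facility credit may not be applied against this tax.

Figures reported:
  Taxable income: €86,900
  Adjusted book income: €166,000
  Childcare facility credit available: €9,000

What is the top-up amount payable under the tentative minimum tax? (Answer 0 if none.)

General income tax:
  €56,000 × 14% = €7,840
  €30,900 × 27% = €8,343
  → €16,183
  Less childcare facility credit €9,000 → €7,183

Tentative minimum tax:
  Base (adjusted book income): €166,000
  Less exemption €52,000 → base €114,000
  €114,000 × 24% = €27,360

Excess of tentative minimum tax over general income tax: €27,360 − €7,183 = €20,177.

€20,177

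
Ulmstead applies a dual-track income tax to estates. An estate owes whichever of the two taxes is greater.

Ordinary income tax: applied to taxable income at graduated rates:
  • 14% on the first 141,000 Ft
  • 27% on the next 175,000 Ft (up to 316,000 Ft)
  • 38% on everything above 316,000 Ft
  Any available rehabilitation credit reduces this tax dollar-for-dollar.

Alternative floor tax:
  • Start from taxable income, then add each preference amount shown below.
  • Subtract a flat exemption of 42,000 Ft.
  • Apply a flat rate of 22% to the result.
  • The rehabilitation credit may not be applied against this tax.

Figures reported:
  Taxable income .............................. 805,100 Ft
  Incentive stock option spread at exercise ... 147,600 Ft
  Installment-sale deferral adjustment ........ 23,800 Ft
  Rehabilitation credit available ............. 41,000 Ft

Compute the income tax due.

Ordinary income tax:
  141,000 Ft × 14% = 19,740 Ft
  175,000 Ft × 27% = 47,250 Ft
  489,100 Ft × 38% = 185,858 Ft
  → 252,848 Ft
  Less rehabilitation credit 41,000 Ft → 211,848 Ft

Alternative floor tax:
  Adjusted income: 805,100 Ft + 147,600 Ft + 23,800 Ft = 976,500 Ft
  Less exemption 42,000 Ft → base 934,500 Ft
  934,500 Ft × 22% = 205,590 Ft

211,848 Ft > 205,590 Ft, so the ordinary income tax governs.

211,848 Ft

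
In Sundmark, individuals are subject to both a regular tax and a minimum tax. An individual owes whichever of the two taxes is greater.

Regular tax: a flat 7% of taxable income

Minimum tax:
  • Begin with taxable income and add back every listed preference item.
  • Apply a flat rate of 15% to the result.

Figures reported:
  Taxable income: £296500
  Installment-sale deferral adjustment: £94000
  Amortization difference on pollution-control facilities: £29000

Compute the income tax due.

Regular tax:
  £296500 × 7% = £20755

Minimum tax:
  Adjusted income: £296500 + £94000 + £29000 = £419500
  £419500 × 15% = £62925

£62925 > £20755, so the minimum tax is the binding amount.

£62925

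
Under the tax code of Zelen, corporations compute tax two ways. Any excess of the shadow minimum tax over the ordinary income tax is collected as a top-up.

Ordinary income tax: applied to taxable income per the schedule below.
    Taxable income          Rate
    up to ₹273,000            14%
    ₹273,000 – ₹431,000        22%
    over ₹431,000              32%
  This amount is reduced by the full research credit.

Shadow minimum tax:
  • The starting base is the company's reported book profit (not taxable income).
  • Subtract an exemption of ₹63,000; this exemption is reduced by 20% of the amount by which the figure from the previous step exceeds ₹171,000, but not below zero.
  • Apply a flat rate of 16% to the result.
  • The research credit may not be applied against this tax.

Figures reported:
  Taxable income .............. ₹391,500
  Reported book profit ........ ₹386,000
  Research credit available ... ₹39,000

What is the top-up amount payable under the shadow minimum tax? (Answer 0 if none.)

₹33,270

Shadow minimum tax:
  Base (reported book profit): ₹386,000
  Exemption: ₹63,000 − 20% × (₹386,000 − ₹171,000) = ₹63,000 − ₹43,000 = ₹20,000
  Base: ₹386,000 − ₹20,000 = ₹366,000
  ₹366,000 × 16% = ₹58,560

Ordinary income tax:
  ₹273,000 × 14% = ₹38,220
  ₹118,500 × 22% = ₹26,070
  → ₹64,290
  Less research credit ₹39,000 → ₹25,290

Excess of shadow minimum tax over ordinary income tax: ₹58,560 − ₹25,290 = ₹33,270.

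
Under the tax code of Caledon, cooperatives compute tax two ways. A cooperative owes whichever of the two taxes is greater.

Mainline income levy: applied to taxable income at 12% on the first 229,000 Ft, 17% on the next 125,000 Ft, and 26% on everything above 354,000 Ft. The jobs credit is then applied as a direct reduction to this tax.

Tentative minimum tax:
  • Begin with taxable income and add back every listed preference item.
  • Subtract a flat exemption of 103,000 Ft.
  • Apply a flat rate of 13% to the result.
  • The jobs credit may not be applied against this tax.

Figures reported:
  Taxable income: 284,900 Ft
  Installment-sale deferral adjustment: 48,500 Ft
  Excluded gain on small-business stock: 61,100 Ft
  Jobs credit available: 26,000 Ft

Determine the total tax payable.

37,895 Ft

Mainline income levy:
  229,000 Ft × 12% = 27,480 Ft
  55,900 Ft × 17% = 9,503 Ft
  → 36,983 Ft
  Less jobs credit 26,000 Ft → 10,983 Ft

Tentative minimum tax:
  Adjusted income: 284,900 Ft + 48,500 Ft + 61,100 Ft = 394,500 Ft
  Less exemption 103,000 Ft → base 291,500 Ft
  291,500 Ft × 13% = 37,895 Ft

37,895 Ft > 10,983 Ft, so the tentative minimum tax is the binding amount.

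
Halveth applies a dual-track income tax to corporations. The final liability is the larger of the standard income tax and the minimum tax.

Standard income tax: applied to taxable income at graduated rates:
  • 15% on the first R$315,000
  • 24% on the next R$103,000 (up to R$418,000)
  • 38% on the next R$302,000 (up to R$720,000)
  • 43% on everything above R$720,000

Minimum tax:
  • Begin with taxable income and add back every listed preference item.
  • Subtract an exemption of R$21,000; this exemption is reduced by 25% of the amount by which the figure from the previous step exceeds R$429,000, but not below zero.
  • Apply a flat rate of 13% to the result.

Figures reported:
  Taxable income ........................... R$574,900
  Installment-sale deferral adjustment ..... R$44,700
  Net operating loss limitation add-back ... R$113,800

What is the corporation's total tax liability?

R$131,592

Standard income tax:
  R$315,000 × 15% = R$47,250
  R$103,000 × 24% = R$24,720
  R$156,900 × 38% = R$59,622
  → R$131,592

Minimum tax:
  Adjusted income: R$574,900 + R$44,700 + R$113,800 = R$733,400
  Exemption: 25% × (R$733,400 − R$429,000) = R$76,100 ≥ R$21,000, so the exemption is fully phased out
  Base: R$733,400 − R$0 = R$733,400
  R$733,400 × 13% = R$95,342

R$131,592 > R$95,342, so the standard income tax governs.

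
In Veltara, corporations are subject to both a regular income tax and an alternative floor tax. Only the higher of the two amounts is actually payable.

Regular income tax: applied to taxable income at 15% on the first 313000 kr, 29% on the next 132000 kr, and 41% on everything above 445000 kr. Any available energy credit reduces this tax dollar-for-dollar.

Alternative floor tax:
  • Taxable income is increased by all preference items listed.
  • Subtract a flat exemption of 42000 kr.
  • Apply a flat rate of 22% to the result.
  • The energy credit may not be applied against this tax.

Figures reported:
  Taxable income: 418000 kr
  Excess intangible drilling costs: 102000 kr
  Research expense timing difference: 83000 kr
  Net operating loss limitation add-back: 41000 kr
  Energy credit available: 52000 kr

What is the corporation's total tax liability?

Regular income tax:
  313000 kr × 15% = 46950 kr
  105000 kr × 29% = 30450 kr
  → 77400 kr
  Less energy credit 52000 kr → 25400 kr

Alternative floor tax:
  Adjusted income: 418000 kr + 102000 kr + 83000 kr + 41000 kr = 644000 kr
  Less exemption 42000 kr → base 602000 kr
  602000 kr × 22% = 132440 kr

132440 kr > 25400 kr, so the alternative floor tax is the binding amount.

132440 kr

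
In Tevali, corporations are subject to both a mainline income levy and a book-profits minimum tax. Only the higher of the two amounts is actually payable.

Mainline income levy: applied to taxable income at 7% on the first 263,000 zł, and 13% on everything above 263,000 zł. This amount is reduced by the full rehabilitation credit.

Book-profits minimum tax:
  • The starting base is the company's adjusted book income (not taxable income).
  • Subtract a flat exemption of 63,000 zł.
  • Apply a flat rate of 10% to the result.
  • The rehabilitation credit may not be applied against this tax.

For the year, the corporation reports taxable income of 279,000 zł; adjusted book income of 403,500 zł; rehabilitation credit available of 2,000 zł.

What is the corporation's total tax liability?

34,050 zł

Book-profits minimum tax:
  Base (adjusted book income): 403,500 zł
  Less exemption 63,000 zł → base 340,500 zł
  340,500 zł × 10% = 34,050 zł

Mainline income levy:
  263,000 zł × 7% = 18,410 zł
  16,000 zł × 13% = 2,080 zł
  → 20,490 zł
  Less rehabilitation credit 2,000 zł → 18,490 zł

34,050 zł > 18,490 zł, so the book-profits minimum tax is the binding amount.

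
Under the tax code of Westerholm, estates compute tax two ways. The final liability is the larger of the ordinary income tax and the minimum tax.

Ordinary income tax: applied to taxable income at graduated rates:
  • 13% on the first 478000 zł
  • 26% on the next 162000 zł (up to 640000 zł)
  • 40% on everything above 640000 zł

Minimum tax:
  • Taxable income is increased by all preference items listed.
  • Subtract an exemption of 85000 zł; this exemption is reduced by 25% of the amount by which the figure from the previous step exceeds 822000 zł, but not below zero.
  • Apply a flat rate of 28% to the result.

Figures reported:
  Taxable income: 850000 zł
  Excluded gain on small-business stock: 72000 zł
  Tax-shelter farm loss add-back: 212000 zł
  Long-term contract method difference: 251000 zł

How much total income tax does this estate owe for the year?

387800 zł

Minimum tax:
  Adjusted income: 850000 zł + 72000 zł + 212000 zł + 251000 zł = 1385000 zł
  Exemption: 25% × (1385000 zł − 822000 zł) = 140750 zł ≥ 85000 zł, so the exemption is fully phased out
  Base: 1385000 zł − 0 zł = 1385000 zł
  1385000 zł × 28% = 387800 zł

Ordinary income tax:
  478000 zł × 13% = 62140 zł
  162000 zł × 26% = 42120 zł
  210000 zł × 40% = 84000 zł
  → 188260 zł

387800 zł > 188260 zł, so the minimum tax is the binding amount.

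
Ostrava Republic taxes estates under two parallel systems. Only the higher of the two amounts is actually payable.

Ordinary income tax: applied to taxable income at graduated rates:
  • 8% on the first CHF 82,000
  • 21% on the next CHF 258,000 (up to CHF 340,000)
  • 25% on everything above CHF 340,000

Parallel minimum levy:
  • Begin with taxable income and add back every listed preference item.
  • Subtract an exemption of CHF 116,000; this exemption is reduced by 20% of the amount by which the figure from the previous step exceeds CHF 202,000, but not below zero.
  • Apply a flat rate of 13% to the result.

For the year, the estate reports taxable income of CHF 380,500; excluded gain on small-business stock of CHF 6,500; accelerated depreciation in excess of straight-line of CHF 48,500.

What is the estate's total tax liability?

Parallel minimum levy:
  Adjusted income: CHF 380,500 + CHF 6,500 + CHF 48,500 = CHF 435,500
  Exemption: CHF 116,000 − 20% × (CHF 435,500 − CHF 202,000) = CHF 116,000 − CHF 46,700 = CHF 69,300
  Base: CHF 435,500 − CHF 69,300 = CHF 366,200
  CHF 366,200 × 13% = CHF 47,606

Ordinary income tax:
  CHF 82,000 × 8% = CHF 6,560
  CHF 258,000 × 21% = CHF 54,180
  CHF 40,500 × 25% = CHF 10,125
  → CHF 70,865

CHF 70,865 > CHF 47,606, so the ordinary income tax governs.

CHF 70,865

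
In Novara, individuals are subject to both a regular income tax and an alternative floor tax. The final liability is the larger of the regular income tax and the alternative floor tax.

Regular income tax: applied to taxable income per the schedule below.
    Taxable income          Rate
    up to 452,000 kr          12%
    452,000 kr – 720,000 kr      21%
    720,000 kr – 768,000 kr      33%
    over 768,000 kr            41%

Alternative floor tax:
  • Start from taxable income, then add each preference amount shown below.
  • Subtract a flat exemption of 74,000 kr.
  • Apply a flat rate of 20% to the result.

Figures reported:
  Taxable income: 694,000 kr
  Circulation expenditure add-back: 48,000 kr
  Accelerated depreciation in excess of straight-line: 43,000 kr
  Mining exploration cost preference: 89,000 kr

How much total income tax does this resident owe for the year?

160,000 kr

Regular income tax:
  452,000 kr × 12% = 54,240 kr
  242,000 kr × 21% = 50,820 kr
  → 105,060 kr

Alternative floor tax:
  Adjusted income: 694,000 kr + 48,000 kr + 43,000 kr + 89,000 kr = 874,000 kr
  Less exemption 74,000 kr → base 800,000 kr
  800,000 kr × 20% = 160,000 kr

160,000 kr > 105,060 kr, so the alternative floor tax is the binding amount.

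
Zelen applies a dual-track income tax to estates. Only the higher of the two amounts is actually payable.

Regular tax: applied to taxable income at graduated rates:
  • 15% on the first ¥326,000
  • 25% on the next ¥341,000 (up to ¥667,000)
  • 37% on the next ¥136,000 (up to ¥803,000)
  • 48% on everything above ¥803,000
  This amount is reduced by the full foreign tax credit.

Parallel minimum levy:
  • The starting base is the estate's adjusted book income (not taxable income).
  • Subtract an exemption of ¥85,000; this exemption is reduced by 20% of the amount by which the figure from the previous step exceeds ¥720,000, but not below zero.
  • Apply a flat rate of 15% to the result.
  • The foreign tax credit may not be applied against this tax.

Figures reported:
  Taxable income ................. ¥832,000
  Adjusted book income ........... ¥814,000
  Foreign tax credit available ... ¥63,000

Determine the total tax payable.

¥135,390

Regular tax:
  ¥326,000 × 15% = ¥48,900
  ¥341,000 × 25% = ¥85,250
  ¥136,000 × 37% = ¥50,320
  ¥29,000 × 48% = ¥13,920
  → ¥198,390
  Less foreign tax credit ¥63,000 → ¥135,390

Parallel minimum levy:
  Base (adjusted book income): ¥814,000
  Exemption: ¥85,000 − 20% × (¥814,000 − ¥720,000) = ¥85,000 − ¥18,800 = ¥66,200
  Base: ¥814,000 − ¥66,200 = ¥747,800
  ¥747,800 × 15% = ¥112,170

¥135,390 > ¥112,170, so the regular tax governs.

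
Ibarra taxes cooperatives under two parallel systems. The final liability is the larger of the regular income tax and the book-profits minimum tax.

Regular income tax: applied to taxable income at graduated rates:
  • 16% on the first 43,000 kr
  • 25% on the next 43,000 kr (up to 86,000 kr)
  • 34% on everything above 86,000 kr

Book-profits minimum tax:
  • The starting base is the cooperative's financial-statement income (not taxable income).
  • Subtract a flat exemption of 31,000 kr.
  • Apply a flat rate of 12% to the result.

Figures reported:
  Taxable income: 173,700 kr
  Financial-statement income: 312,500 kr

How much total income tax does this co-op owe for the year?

Book-profits minimum tax:
  Base (financial-statement income): 312,500 kr
  Less exemption 31,000 kr → base 281,500 kr
  281,500 kr × 12% = 33,780 kr

Regular income tax:
  43,000 kr × 16% = 6,880 kr
  43,000 kr × 25% = 10,750 kr
  87,700 kr × 34% = 29,818 kr
  → 47,448 kr

47,448 kr > 33,780 kr, so the regular income tax governs.

47,448 kr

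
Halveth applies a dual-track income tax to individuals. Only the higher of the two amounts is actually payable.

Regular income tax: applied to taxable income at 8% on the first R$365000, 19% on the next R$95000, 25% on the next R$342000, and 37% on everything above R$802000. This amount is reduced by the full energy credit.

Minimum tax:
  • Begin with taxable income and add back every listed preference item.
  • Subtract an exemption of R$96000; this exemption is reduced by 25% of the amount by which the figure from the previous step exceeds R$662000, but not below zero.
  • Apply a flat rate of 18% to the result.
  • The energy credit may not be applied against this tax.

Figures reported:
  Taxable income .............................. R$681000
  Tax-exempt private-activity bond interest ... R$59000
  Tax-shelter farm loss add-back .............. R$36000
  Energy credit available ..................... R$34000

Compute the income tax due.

Minimum tax:
  Adjusted income: R$681000 + R$59000 + R$36000 = R$776000
  Exemption: R$96000 − 25% × (R$776000 − R$662000) = R$96000 − R$28500 = R$67500
  Base: R$776000 − R$67500 = R$708500
  R$708500 × 18% = R$127530

Regular income tax:
  R$365000 × 8% = R$29200
  R$95000 × 19% = R$18050
  R$221000 × 25% = R$55250
  → R$102500
  Less energy credit R$34000 → R$68500

R$127530 > R$68500, so the minimum tax is the binding amount.

R$127530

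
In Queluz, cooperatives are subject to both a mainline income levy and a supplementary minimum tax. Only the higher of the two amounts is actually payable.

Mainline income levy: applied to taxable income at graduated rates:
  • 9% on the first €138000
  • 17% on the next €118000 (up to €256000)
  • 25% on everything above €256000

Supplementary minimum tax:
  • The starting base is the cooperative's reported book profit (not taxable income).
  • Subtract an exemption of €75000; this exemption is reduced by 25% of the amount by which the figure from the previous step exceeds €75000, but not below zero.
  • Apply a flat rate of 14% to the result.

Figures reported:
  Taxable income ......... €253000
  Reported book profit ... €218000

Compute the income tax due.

Supplementary minimum tax:
  Base (reported book profit): €218000
  Exemption: €75000 − 25% × (€218000 − €75000) = €75000 − €35750 = €39250
  Base: €218000 − €39250 = €178750
  €178750 × 14% = €25025

Mainline income levy:
  €138000 × 9% = €12420
  €115000 × 17% = €19550
  → €31970

€31970 > €25025, so the mainline income levy governs.

€31970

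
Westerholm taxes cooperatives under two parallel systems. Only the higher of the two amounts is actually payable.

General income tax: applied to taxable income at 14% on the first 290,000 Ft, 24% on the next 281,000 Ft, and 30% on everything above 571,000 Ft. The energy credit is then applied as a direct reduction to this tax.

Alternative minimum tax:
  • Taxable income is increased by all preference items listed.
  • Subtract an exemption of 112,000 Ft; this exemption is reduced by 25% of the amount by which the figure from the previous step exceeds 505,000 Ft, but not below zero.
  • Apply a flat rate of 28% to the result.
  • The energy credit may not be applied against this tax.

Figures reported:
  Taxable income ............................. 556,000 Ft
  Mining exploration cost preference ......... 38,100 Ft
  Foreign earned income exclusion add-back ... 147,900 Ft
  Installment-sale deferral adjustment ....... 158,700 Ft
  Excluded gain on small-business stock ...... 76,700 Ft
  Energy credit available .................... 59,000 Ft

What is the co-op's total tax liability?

273,672 Ft

Alternative minimum tax:
  Adjusted income: 556,000 Ft + 38,100 Ft + 147,900 Ft + 158,700 Ft + 76,700 Ft = 977,400 Ft
  Exemption: 25% × (977,400 Ft − 505,000 Ft) = 118,100 Ft ≥ 112,000 Ft, so the exemption is fully phased out
  Base: 977,400 Ft − 0 Ft = 977,400 Ft
  977,400 Ft × 28% = 273,672 Ft

General income tax:
  290,000 Ft × 14% = 40,600 Ft
  266,000 Ft × 24% = 63,840 Ft
  → 104,440 Ft
  Less energy credit 59,000 Ft → 45,440 Ft

273,672 Ft > 45,440 Ft, so the alternative minimum tax is the binding amount.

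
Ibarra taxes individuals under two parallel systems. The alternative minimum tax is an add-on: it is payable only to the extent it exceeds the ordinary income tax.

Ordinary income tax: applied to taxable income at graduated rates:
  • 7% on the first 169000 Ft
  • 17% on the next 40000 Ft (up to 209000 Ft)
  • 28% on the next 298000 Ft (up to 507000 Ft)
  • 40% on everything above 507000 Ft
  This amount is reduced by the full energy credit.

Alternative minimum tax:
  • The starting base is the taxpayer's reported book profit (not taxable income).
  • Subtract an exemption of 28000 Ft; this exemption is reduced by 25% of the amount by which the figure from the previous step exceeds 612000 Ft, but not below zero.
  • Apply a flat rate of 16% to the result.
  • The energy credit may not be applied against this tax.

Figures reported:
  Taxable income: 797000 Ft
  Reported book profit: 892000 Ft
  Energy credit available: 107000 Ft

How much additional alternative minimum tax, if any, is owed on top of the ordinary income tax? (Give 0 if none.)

Alternative minimum tax:
  Base (reported book profit): 892000 Ft
  Exemption: 25% × (892000 Ft − 612000 Ft) = 70000 Ft ≥ 28000 Ft, so the exemption is fully phased out
  Base: 892000 Ft − 0 Ft = 892000 Ft
  892000 Ft × 16% = 142720 Ft

Ordinary income tax:
  169000 Ft × 7% = 11830 Ft
  40000 Ft × 17% = 6800 Ft
  298000 Ft × 28% = 83440 Ft
  290000 Ft × 40% = 116000 Ft
  → 218070 Ft
  Less energy credit 107000 Ft → 111070 Ft

Excess of alternative minimum tax over ordinary income tax: 142720 Ft − 111070 Ft = 31650 Ft.

31650 Ft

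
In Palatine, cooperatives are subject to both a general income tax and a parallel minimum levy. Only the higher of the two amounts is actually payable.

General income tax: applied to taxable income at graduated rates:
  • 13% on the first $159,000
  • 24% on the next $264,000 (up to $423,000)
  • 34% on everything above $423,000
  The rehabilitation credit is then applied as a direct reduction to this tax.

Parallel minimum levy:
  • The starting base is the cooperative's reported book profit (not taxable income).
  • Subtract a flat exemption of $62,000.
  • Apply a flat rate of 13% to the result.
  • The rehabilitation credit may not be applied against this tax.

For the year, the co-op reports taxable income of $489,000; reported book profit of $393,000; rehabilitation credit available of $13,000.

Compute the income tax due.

Parallel minimum levy:
  Base (reported book profit): $393,000
  Less exemption $62,000 → base $331,000
  $331,000 × 13% = $43,030

General income tax:
  $159,000 × 13% = $20,670
  $264,000 × 24% = $63,360
  $66,000 × 34% = $22,440
  → $106,470
  Less rehabilitation credit $13,000 → $93,470

$93,470 > $43,030, so the general income tax governs.

$93,470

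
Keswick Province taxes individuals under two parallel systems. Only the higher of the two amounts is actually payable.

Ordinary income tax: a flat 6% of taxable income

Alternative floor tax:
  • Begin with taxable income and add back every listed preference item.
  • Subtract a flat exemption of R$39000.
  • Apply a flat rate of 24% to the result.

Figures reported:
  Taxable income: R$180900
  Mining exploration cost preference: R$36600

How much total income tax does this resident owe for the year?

R$42840

Alternative floor tax:
  Adjusted income: R$180900 + R$36600 = R$217500
  Less exemption R$39000 → base R$178500
  R$178500 × 24% = R$42840

Ordinary income tax:
  R$180900 × 6% = R$10854

R$42840 > R$10854, so the alternative floor tax is the binding amount.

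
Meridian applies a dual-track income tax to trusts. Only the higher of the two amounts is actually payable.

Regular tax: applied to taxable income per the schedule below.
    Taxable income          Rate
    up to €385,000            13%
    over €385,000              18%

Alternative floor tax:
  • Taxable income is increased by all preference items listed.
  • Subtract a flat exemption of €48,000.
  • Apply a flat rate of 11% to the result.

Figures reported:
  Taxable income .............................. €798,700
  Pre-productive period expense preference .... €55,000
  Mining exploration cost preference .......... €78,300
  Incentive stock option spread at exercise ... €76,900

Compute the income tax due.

Regular tax:
  €385,000 × 13% = €50,050
  €413,700 × 18% = €74,466
  → €124,516

Alternative floor tax:
  Adjusted income: €798,700 + €55,000 + €78,300 + €76,900 = €1,008,900
  Less exemption €48,000 → base €960,900
  €960,900 × 11% = €105,699

€124,516 > €105,699, so the regular tax governs.

€124,516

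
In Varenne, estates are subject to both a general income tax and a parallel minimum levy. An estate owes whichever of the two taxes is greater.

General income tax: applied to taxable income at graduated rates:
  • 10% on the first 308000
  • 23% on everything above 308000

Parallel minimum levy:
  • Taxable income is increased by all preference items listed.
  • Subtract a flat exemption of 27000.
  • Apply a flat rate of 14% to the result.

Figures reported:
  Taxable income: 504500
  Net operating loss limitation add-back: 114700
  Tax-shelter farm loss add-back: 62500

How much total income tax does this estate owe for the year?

General income tax:
  308000 × 10% = 30800
  196500 × 23% = 45195
  → 75995

Parallel minimum levy:
  Adjusted income: 504500 + 114700 + 62500 = 681700
  Less exemption 27000 → base 654700
  654700 × 14% = 91658

91658 > 75995, so the parallel minimum levy is the binding amount.

91658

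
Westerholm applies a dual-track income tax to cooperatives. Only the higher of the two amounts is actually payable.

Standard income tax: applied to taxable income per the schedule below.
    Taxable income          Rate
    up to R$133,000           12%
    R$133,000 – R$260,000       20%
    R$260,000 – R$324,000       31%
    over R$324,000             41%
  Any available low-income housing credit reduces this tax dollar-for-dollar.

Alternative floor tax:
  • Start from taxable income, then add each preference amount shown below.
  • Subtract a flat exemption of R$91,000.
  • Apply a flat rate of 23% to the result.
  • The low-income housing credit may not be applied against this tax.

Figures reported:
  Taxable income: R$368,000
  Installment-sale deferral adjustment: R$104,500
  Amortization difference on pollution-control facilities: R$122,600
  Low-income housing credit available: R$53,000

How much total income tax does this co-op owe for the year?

Standard income tax:
  R$133,000 × 12% = R$15,960
  R$127,000 × 20% = R$25,400
  R$64,000 × 31% = R$19,840
  R$44,000 × 41% = R$18,040
  → R$79,240
  Less low-income housing credit R$53,000 → R$26,240

Alternative floor tax:
  Adjusted income: R$368,000 + R$104,500 + R$122,600 = R$595,100
  Less exemption R$91,000 → base R$504,100
  R$504,100 × 23% = R$115,943

R$115,943 > R$26,240, so the alternative floor tax is the binding amount.

R$115,943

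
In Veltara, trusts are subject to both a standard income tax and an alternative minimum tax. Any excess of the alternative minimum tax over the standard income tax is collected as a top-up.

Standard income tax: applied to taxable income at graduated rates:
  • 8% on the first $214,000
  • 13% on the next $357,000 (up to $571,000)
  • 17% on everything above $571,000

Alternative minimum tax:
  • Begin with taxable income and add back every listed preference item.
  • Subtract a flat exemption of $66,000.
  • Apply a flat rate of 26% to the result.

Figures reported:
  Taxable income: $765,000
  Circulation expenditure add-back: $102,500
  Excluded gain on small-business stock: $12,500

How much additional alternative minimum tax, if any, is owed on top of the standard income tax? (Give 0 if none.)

Alternative minimum tax:
  Adjusted income: $765,000 + $102,500 + $12,500 = $880,000
  Less exemption $66,000 → base $814,000
  $814,000 × 26% = $211,640

Standard income tax:
  $214,000 × 8% = $17,120
  $357,000 × 13% = $46,410
  $194,000 × 17% = $32,980
  → $96,510

Excess of alternative minimum tax over standard income tax: $211,640 − $96,510 = $115,130.

$115,130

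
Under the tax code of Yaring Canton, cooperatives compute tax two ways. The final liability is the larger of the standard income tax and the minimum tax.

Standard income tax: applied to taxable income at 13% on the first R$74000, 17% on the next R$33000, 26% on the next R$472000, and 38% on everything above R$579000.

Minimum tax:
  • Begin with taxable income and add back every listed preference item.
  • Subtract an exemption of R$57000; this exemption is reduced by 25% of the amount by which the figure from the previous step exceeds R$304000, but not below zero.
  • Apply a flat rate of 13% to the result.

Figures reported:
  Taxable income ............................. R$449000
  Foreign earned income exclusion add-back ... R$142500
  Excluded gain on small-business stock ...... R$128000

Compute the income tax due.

R$104150

Standard income tax:
  R$74000 × 13% = R$9620
  R$33000 × 17% = R$5610
  R$342000 × 26% = R$88920
  → R$104150

Minimum tax:
  Adjusted income: R$449000 + R$142500 + R$128000 = R$719500
  Exemption: 25% × (R$719500 − R$304000) = R$103875 ≥ R$57000, so the exemption is fully phased out
  Base: R$719500 − R$0 = R$719500
  R$719500 × 13% = R$93535

R$104150 > R$93535, so the standard income tax governs.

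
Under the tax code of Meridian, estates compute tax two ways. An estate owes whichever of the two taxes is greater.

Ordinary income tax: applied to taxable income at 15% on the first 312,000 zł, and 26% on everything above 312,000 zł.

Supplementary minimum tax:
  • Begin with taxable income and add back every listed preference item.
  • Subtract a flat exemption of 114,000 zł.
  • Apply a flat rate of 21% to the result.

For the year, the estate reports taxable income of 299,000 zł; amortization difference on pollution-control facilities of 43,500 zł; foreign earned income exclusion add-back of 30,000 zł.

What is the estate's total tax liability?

54,285 zł

Ordinary income tax:
  299,000 zł × 15% = 44,850 zł

Supplementary minimum tax:
  Adjusted income: 299,000 zł + 43,500 zł + 30,000 zł = 372,500 zł
  Less exemption 114,000 zł → base 258,500 zł
  258,500 zł × 21% = 54,285 zł

54,285 zł > 44,850 zł, so the supplementary minimum tax is the binding amount.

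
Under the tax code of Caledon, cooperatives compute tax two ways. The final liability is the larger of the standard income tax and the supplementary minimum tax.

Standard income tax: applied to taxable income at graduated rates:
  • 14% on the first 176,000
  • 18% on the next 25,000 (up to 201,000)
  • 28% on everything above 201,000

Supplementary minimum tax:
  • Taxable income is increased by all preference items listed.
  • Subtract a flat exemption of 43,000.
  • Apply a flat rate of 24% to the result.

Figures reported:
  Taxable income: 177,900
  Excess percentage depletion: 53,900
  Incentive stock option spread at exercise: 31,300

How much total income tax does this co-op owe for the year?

52,824

Standard income tax:
  176,000 × 14% = 24,640
  1,900 × 18% = 342
  → 24,982

Supplementary minimum tax:
  Adjusted income: 177,900 + 53,900 + 31,300 = 263,100
  Less exemption 43,000 → base 220,100
  220,100 × 24% = 52,824

52,824 > 24,982, so the supplementary minimum tax is the binding amount.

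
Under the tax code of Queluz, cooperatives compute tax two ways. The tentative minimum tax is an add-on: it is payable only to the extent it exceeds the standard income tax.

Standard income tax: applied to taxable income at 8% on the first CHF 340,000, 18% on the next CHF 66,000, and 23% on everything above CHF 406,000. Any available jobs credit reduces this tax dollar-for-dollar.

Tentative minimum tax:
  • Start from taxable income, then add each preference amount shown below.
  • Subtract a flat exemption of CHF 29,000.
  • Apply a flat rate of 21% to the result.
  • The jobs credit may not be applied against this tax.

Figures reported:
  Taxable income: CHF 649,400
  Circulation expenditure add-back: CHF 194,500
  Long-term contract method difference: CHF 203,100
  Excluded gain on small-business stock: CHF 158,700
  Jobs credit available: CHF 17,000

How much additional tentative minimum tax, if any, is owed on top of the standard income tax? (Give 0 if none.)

CHF 169,045

Tentative minimum tax:
  Adjusted income: CHF 649,400 + CHF 194,500 + CHF 203,100 + CHF 158,700 = CHF 1,205,700
  Less exemption CHF 29,000 → base CHF 1,176,700
  CHF 1,176,700 × 21% = CHF 247,107

Standard income tax:
  CHF 340,000 × 8% = CHF 27,200
  CHF 66,000 × 18% = CHF 11,880
  CHF 243,400 × 23% = CHF 55,982
  → CHF 95,062
  Less jobs credit CHF 17,000 → CHF 78,062

Excess of tentative minimum tax over standard income tax: CHF 247,107 − CHF 78,062 = CHF 169,045.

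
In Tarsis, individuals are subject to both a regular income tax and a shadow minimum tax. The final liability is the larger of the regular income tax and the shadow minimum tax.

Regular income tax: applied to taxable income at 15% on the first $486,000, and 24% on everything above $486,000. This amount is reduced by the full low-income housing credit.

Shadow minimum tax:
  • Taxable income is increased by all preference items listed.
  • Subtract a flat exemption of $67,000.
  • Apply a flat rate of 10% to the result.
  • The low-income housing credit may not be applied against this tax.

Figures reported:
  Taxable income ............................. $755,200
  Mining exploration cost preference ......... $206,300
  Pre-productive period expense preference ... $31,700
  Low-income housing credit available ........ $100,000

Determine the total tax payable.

Shadow minimum tax:
  Adjusted income: $755,200 + $206,300 + $31,700 = $993,200
  Less exemption $67,000 → base $926,200
  $926,200 × 10% = $92,620

Regular income tax:
  $486,000 × 15% = $72,900
  $269,200 × 24% = $64,608
  → $137,508
  Less low-income housing credit $100,000 → $37,508

$92,620 > $37,508, so the shadow minimum tax is the binding amount.

$92,620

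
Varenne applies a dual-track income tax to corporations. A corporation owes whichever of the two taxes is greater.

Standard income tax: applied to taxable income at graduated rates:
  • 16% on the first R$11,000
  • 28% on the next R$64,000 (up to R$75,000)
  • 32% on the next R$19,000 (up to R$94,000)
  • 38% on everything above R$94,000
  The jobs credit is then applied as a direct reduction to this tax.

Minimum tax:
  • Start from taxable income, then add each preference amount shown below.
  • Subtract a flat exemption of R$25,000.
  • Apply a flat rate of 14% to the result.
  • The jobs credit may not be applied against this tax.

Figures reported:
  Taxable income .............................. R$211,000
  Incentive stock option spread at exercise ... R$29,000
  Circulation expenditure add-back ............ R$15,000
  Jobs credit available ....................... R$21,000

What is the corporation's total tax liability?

R$49,220

Minimum tax:
  Adjusted income: R$211,000 + R$29,000 + R$15,000 = R$255,000
  Less exemption R$25,000 → base R$230,000
  R$230,000 × 14% = R$32,200

Standard income tax:
  R$11,000 × 16% = R$1,760
  R$64,000 × 28% = R$17,920
  R$19,000 × 32% = R$6,080
  R$117,000 × 38% = R$44,460
  → R$70,220
  Less jobs credit R$21,000 → R$49,220

R$49,220 > R$32,200, so the standard income tax governs.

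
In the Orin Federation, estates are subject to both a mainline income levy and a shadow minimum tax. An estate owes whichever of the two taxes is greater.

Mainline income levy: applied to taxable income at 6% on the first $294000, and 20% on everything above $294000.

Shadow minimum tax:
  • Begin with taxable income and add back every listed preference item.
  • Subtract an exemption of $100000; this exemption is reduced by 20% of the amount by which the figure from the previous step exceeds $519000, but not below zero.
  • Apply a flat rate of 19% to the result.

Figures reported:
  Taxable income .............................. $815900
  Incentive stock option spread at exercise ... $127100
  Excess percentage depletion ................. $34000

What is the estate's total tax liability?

Mainline income levy:
  $294000 × 6% = $17640
  $521900 × 20% = $104380
  → $122020

Shadow minimum tax:
  Adjusted income: $815900 + $127100 + $34000 = $977000
  Exemption: $100000 − 20% × ($977000 − $519000) = $100000 − $91600 = $8400
  Base: $977000 − $8400 = $968600
  $968600 × 19% = $184034

$184034 > $122020, so the shadow minimum tax is the binding amount.

$184034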